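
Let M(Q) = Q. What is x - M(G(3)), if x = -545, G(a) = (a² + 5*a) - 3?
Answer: -566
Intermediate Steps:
G(a) = -3 + a² + 5*a
x - M(G(3)) = -545 - (-3 + 3² + 5*3) = -545 - (-3 + 9 + 15) = -545 - 1*21 = -545 - 21 = -566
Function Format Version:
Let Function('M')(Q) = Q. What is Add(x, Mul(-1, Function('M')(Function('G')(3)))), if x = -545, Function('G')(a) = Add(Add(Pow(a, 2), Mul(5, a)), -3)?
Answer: -566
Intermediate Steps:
Function('G')(a) = Add(-3, Pow(a, 2), Mul(5, a))
Add(x, Mul(-1, Function('M')(Function('G')(3)))) = Add(-545, Mul(-1, Add(-3, Pow(3, 2), Mul(5, 3)))) = Add(-545, Mul(-1, Add(-3, 9, 15))) = Add(-545, Mul(-1, 21)) = Add(-545, -21) = -566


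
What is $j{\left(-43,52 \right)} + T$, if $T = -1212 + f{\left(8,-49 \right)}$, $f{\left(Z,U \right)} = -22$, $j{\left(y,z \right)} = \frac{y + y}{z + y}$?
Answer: $- \frac{11192}{9} \approx -1243.6$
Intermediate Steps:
$j{\left(y,z \right)} = \frac{2 y}{y + z}$
$T = -1234$ ($T = -1212 - 22 = -1234$)
$j{\left(-43,52 \right)} + T = 2 \left(-43\right) \frac{1}{-43 + 52} - 1234 = 2 \left(-43\right) \frac{1}{9} - 1234 = - \frac{86}{9} - 1234 = - \frac{11192}{9}$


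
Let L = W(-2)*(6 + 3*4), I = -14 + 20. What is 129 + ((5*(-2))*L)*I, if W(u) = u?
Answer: 2289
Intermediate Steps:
I = 6
L = -36 (L = -2*(6 + 3*4) = -2*(6 + 12) = -2*18 = -36)
129 + ((5*(-2))*L)*I = 129 + ((5*(-2))*(-36))*6 = 129 - 10*(-36)*6 = 129 + 360*6 = 129 + 2160 = 2289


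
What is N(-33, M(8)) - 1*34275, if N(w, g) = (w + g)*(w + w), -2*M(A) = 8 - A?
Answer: -32097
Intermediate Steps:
M(A) = -4 + A/2 (M(A) = -(8 - A)/2 = -4 + A/2)
N(w, g) = 2*w*(g + w) (N(w, g) = (g + w)*(2*w) = 2*w*(g + w))
N(-33, M(8)) - 1*34275 = 2*(-33)*((-4 + (½)*8) - 33) - 1*34275 = 2*(-33)*((-4 + 4) - 33) - 34275 = 2*(-33)*(0 - 33) - 34275 = 2*(-33)*(-33) - 34275 = 2178 - 34275 = -32097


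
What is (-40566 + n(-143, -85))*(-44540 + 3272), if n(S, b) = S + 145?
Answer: 1673995152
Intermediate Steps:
n(S, b) = 145 + S
(-40566 + n(-143, -85))*(-44540 + 3272) = (-40566 + (145 - 143))*(-44540 + 3272) = (-40566 + 2)*(-41268) = -40564*(-41268) = 1673995152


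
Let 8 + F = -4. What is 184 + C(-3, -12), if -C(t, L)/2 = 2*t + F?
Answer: 220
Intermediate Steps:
F = -12 (F = -8 - 4 = -12)
C(t, L) = 24 - 4*t (C(t, L) = -2*(2*t - 12) = -2*(-12 + 2*t) = 24 - 4*t)
184 + C(-3, -12) = 184 + (24 - 4*(-3)) = 184 + (24 + 12) = 184 + 36 = 220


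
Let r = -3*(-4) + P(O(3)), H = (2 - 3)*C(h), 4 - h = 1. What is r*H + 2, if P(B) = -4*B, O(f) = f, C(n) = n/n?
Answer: 2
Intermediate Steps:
h = 3 (h = 4 - 1*1 = 4 - 1 = 3)
C(n) = 1
H = -1 (H = (2 - 3)*1 = -1*1 = -1)
r = 0 (r = -3*(-4) - 4*3 = 12 - 12 = 0)
r*H + 2 = 0*(-1) + 2 = 0 + 2 = 2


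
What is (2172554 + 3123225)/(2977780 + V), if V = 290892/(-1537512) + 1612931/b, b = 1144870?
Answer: 194206295942227495/109200905247741809 ≈ 1.7784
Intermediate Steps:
V = 44726400909/36671903405 (V = 290892/(-1537512) + 1612931/1144870 = 290892*(-1/1537512) + 1612931*(1/1144870) = -24241/128126 + 1612931/1144870 = 44726400909/36671903405 ≈ 1.2196)
(2172554 + 3123225)/(2977780 + V) = (2172554 + 3123225)/(2977780 + 44726400909/36671903405) = 5295779/(109200905247741809/36671903405) = 5295779*(36671903405/109200905247741809) = 194206295942227495/109200905247741809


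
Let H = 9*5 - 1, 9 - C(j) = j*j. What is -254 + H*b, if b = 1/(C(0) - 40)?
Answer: -7918/31 ≈ -255.42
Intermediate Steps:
C(j) = 9 - j² (C(j) = 9 - j*j = 9 - j²)
H = 44 (H = 45 - 1 = 44)
b = -1/31 (b = 1/((9 - 1*0²) - 40) = 1/((9 - 1*0) - 40) = 1/((9 + 0) - 40) = 1/(9 - 40) = 1/(-31) = -1/31 ≈ -0.032258)
-254 + H*b = -254 + 44*(-1/31) = -254 - 44/31 = -7918/31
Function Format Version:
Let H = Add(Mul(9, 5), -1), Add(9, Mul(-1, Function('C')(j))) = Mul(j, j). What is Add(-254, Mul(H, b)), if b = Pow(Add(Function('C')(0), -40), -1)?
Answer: Rational(-7918, 31) ≈ -255.42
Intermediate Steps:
Function('C')(j) = Add(9, Mul(-1, Pow(j, 2))) (Function('C')(j) = Add(9, Mul(-1, Mul(j, j))) = Add(9, Mul(-1, Pow(j, 2))))
H = 44 (H = Add(45, -1) = 44)
b = Rational(-1, 31) (b = Pow(Add(Add(9, Mul(-1, Pow(0, 2))), -40), -1) = Pow(Add(Add(9, Mul(-1, 0)), -40), -1) = Pow(Add(Add(9, 0), -40), -1) = Pow(Add(9, -40), -1) = Pow(-31, -1) = Rational(-1, 31) ≈ -0.032258)
Add(-254, Mul(H, b)) = Add(-254, Mul(44, Rational(-1, 31))) = Add(-254, Rational(-44, 31)) = Rational(-7918, 31)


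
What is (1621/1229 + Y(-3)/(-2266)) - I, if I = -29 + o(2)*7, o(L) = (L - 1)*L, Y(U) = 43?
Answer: 45394049/2784914 ≈ 16.300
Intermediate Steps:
o(L) = L*(-1 + L) (o(L) = (-1 + L)*L = L*(-1 + L))
I = -15 (I = -29 + (2*(-1 + 2))*7 = -29 + (2*1)*7 = -29 + 2*7 = -29 + 14 = -15)
(1621/1229 + Y(-3)/(-2266)) - I = (1621/1229 + 43/(-2266)) - 1*(-15) = (1621*(1/1229) + 43*(-1/2266)) + 15 = (1621/1229 - 43/2266) + 15 = 3620339/2784914 + 15 = 45394049/2784914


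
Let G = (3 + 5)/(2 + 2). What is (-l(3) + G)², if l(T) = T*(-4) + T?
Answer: 121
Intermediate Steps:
l(T) = -3*T (l(T) = -4*T + T = -3*T)
G = 2 (G = 8/4 = 8*(¼) = 2)
(-l(3) + G)² = (-(-3)*3 + 2)² = (-1*(-9) + 2)² = (9 + 2)² = 11² = 121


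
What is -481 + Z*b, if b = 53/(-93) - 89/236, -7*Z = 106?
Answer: -35847853/76818 ≈ -466.66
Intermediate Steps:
Z = -106/7 (Z = -⅐*106 = -106/7 ≈ -15.143)
b = -20785/21948 (b = 53*(-1/93) - 89*1/236 = -53/93 - 89/236 = -20785/21948 ≈ -0.94701)
-481 + Z*b = -481 - 106/7*(-20785/21948) = -481 + 1101605/76818 = -35847853/76818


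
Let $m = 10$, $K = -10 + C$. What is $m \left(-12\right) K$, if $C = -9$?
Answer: $2280$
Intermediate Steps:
$K = -19$ ($K = -10 - 9 = -19$)
$m \left(-12\right) K = 10 \left(-12\right) \left(-19\right) = \left(-120\right) \left(-19\right) = 2280$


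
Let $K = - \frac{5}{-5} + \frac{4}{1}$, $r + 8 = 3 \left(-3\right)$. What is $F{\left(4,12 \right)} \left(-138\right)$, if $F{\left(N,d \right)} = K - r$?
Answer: $-3036$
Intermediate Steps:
$r = -17$ ($r = -8 + 3 \left(-3\right) = -8 - 9 = -17$)
$K = 5$ ($K = \left(-5\right) \left(- \frac{1}{5}\right) + 4 \cdot 1 = 1 + 4 = 5$)
$F{\left(N,d \right)} = 22$ ($F{\left(N,d \right)} = 5 - -17 = 5 + 17 = 22$)
$F{\left(4,12 \right)} \left(-138\right) = 22 \left(-138\right) = -3036$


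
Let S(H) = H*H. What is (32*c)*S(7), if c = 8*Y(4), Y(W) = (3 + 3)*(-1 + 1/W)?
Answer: -56448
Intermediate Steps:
S(H) = H²
Y(W) = -6 + 6/W (Y(W) = 6*(-1 + 1/W) = -6 + 6/W)
c = -36 (c = 8*(-6 + 6/4) = 8*(-6 + 6*(¼)) = 8*(-6 + 3/2) = 8*(-9/2) = -36)
(32*c)*S(7) = (32*(-36))*7² = -1152*49 = -56448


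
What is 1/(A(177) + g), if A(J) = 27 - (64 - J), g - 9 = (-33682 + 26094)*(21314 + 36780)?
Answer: -1/440817123 ≈ -2.2685e-9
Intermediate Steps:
g = -440817263 (g = 9 + (-33682 + 26094)*(21314 + 36780) = 9 - 7588*58094 = 9 - 440817272 = -440817263)
A(J) = -37 + J (A(J) = 27 + (-64 + J) = -37 + J)
1/(A(177) + g) = 1/((-37 + 177) - 440817263) = 1/(140 - 440817263) = 1/(-440817123) = -1/440817123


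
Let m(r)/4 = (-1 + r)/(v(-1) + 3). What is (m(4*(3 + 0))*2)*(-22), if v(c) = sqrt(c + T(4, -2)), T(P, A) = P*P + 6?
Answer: 484 - 484*sqrt(21)/3 ≈ -255.32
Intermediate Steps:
T(P, A) = 6 + P**2 (T(P, A) = P**2 + 6 = 6 + P**2)
v(c) = sqrt(22 + c) (v(c) = sqrt(c + (6 + 4**2)) = sqrt(c + (6 + 16)) = sqrt(c + 22) = sqrt(22 + c))
m(r) = 4*(-1 + r)/(3 + sqrt(21)) (m(r) = 4*((-1 + r)/(sqrt(22 - 1) + 3)) = 4*((-1 + r)/(sqrt(21) + 3)) = 4*((-1 + r)/(3 + sqrt(21))) = 4*(-1 + r)/(3 + sqrt(21)))
(m(4*(3 + 0))*2)*(-22) = ((1 - 4*(3 + 0) - sqrt(21)/3 + (4*(3 + 0))*sqrt(21)/3)*2)*(-22) = ((1 - 4*3 - sqrt(21)/3 + (4*3)*sqrt(21)/3)*2)*(-22) = ((1 - 1*12 - sqrt(21)/3 + (1/3)*12*sqrt(21))*2)*(-22) = ((1 - 12 - sqrt(21)/3 + 4*sqrt(21))*2)*(-22) = ((-11 + 11*sqrt(21)/3)*2)*(-22) = (-22 + 22*sqrt(21)/3)*(-22) = 484 - 484*sqrt(21)/3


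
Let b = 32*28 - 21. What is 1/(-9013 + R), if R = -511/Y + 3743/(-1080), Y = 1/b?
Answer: -1080/492632783 ≈ -2.1923e-6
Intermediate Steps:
b = 875 (b = 896 - 21 = 875)
Y = 1/875 ≈ 0.0011429
R = -482898743/1080 (R = -511/1/875 + 3743/(-1080) = -511*875 + 3743*(-1/1080) = -447125 - 3743/1080 = -482898743/1080 ≈ -4.4713e+5)
1/(-9013 + R) = 1/(-9013 - 482898743/1080) = 1/(-492632783/1080) = -1080/492632783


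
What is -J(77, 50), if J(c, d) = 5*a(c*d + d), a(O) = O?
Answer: -19500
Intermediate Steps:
J(c, d) = 5*d + 5*c*d (J(c, d) = 5*(c*d + d) = 5*(d + c*d) = 5*d + 5*c*d)
-J(77, 50) = -5*50*(1 + 77) = -5*50*78 = -1*19500 = -19500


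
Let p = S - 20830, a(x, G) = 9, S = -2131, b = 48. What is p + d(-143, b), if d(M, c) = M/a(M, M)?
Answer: -206792/9 ≈ -22977.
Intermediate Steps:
p = -22961 (p = -2131 - 20830 = -22961)
d(M, c) = M/9
p + d(-143, b) = -22961 + (⅑)*(-143) = -22961 - 143/9 = -206792/9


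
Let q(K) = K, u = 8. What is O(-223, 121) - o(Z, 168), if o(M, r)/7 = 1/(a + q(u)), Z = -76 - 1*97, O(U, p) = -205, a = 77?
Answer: -17432/85 ≈ -205.08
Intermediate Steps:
Z = -173 (Z = -76 - 97 = -173)
o(M, r) = 7/85 (o(M, r) = 7/(77 + 8) = 7/85)
O(-223, 121) - o(Z, 168) = -205 - 1*7/85 = -205 - 7/85 = -17432/85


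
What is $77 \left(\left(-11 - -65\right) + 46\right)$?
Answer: $7700$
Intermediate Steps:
$77 \left(\left(-11 - -65\right) + 46\right) = 77 \left(\left(-11 + 65\right) + 46\right) = 77 \left(54 + 46\right) = 77 \cdot 100 = 7700$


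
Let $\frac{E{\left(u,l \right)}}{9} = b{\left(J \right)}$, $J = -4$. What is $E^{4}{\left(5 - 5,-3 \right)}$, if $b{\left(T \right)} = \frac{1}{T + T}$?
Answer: $\frac{6561}{4096} \approx 1.6018$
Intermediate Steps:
$b{\left(T \right)} = \frac{1}{2 T}$
$E{\left(u,l \right)} = - \frac{9}{8}$ ($E{\left(u,l \right)} = 9 \frac{1}{2 \left(-4\right)} = 9 \cdot \frac{1}{2} \left(- \frac{1}{4}\right) = 9 \left(- \frac{1}{8}\right) = - \frac{9}{8}$)
$E^{4}{\left(5 - 5,-3 \right)} = \left(- \frac{9}{8}\right)^{4} = \frac{6561}{4096}$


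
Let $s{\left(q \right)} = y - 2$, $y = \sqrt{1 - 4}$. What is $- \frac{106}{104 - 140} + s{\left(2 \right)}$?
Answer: $\frac{17}{18} + i \sqrt{3} \approx 0.94444 + 1.732 i$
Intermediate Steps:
$y = i \sqrt{3}$ ($y = \sqrt{1 - 4} = \sqrt{-3} = i \sqrt{3} \approx 1.732 i$)
$s{\left(q \right)} = -2 + i \sqrt{3}$ ($s{\left(q \right)} = i \sqrt{3} - 2 = -2 + i \sqrt{3}$)
$- \frac{106}{104 - 140} + s{\left(2 \right)} = - \frac{106}{104 - 140} - \left(2 - i \sqrt{3}\right) = - \frac{106}{-36} - \left(2 - i \sqrt{3}\right) = \left(-106\right) \left(- \frac{1}{36}\right) - \left(2 - i \sqrt{3}\right) = \frac{53}{18} - \left(2 - i \sqrt{3}\right) = \frac{17}{18} + i \sqrt{3}$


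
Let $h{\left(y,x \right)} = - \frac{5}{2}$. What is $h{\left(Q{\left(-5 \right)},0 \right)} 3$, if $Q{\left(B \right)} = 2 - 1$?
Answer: $- \frac{15}{2} \approx -7.5$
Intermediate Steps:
$Q{\left(B \right)} = 1$ ($Q{\left(B \right)} = 2 - 1 = 1$)
$h{\left(y,x \right)} = - \frac{5}{2}$ ($h{\left(y,x \right)} = \left(-5\right) \frac{1}{2} = - \frac{5}{2}$)
$h{\left(Q{\left(-5 \right)},0 \right)} 3 = \left(- \frac{5}{2}\right) 3 = - \frac{15}{2}$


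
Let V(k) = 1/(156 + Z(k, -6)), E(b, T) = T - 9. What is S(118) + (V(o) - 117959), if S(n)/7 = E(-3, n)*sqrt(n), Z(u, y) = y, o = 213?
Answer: -17693849/150 + 763*sqrt(118) ≈ -1.0967e+5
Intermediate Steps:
E(b, T) = -9 + T
V(k) = 1/150 (V(k) = 1/(156 - 6) = 1/150)
S(n) = 7*sqrt(n)*(-9 + n) (S(n) = 7*((-9 + n)*sqrt(n)) = 7*(sqrt(n)*(-9 + n)) = 7*sqrt(n)*(-9 + n))
S(118) + (V(o) - 117959) = 7*sqrt(118)*(-9 + 118) + (1/150 - 117959) = 7*sqrt(118)*109 - 17693849/150 = 763*sqrt(118) - 17693849/150 = -17693849/150 + 763*sqrt(118)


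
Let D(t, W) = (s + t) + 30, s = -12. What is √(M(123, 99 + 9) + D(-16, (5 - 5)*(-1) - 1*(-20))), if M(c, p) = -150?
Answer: 2*I*√37 ≈ 12.166*I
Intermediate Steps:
D(t, W) = 18 + t (D(t, W) = (-12 + t) + 30 = 18 + t)
√(M(123, 99 + 9) + D(-16, (5 - 5)*(-1) - 1*(-20))) = √(-150 + (18 - 16)) = √(-150 + 2) = √(-148) = 2*I*√37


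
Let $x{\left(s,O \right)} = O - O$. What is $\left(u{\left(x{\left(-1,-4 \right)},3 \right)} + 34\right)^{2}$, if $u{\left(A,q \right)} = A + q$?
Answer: $1369$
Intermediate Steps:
$x{\left(s,O \right)} = 0$
$\left(u{\left(x{\left(-1,-4 \right)},3 \right)} + 34\right)^{2} = \left(\left(0 + 3\right) + 34\right)^{2} = \left(3 + 34\right)^{2} = 37^{2} = 1369$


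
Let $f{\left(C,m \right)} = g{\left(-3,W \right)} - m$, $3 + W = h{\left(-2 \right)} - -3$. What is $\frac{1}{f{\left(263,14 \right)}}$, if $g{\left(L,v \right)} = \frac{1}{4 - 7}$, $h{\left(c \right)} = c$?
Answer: $- \frac{3}{43} \approx -0.069767$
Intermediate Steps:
$W = -2$ ($W = -3 - -1 = -3 + \left(-2 + 3\right) = -3 + 1 = -2$)
$g{\left(L,v \right)} = - \frac{1}{3}$ ($g{\left(L,v \right)} = \frac{1}{-3} = - \frac{1}{3}$)
$f{\left(C,m \right)} = - \frac{1}{3} - m$
$\frac{1}{f{\left(263,14 \right)}} = \frac{1}{- \frac{1}{3} - 14} = \frac{1}{- \frac{43}{3}} = - \frac{3}{43}$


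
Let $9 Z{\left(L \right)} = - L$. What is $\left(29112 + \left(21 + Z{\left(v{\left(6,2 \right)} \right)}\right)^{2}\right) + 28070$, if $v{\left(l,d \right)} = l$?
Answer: $\frac{518359}{9} \approx 57595.0$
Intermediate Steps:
$Z{\left(L \right)} = - \frac{L}{9}$ ($Z{\left(L \right)} = \frac{\left(-1\right) L}{9} = - \frac{L}{9}$)
$\left(29112 + \left(21 + Z{\left(v{\left(6,2 \right)} \right)}\right)^{2}\right) + 28070 = \left(29112 + \left(21 - \frac{2}{3}\right)^{2}\right) + 28070 = \left(29112 + \left(\frac{61}{3}\right)^{2}\right) + 28070 = \left(29112 + \frac{3721}{9}\right) + 28070 = \frac{265729}{9} + 28070 = \frac{518359}{9}$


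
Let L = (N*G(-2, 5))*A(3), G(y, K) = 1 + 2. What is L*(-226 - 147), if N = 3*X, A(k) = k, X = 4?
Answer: -40284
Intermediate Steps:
G(y, K) = 3
N = 12 (N = 3*4 = 12)
L = 108 (L = (12*3)*3 = 36*3 = 108)
L*(-226 - 147) = 108*(-226 - 147) = 108*(-373) = -40284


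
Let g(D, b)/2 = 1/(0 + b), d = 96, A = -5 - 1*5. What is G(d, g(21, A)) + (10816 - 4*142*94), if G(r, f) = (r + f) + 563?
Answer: -209586/5 ≈ -41917.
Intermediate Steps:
A = -10 (A = -5 - 5 = -10)
g(D, b) = 2/b (g(D, b) = 2/(0 + b) = 2/b)
G(r, f) = 563 + f + r (G(r, f) = (f + r) + 563 = 563 + f + r)
G(d, g(21, A)) + (10816 - 4*142*94) = (563 + 2/(-10) + 96) + (10816 - 4*142*94) = (563 + 2*(-⅒) + 96) + (10816 - 568*94) = (563 - ⅕ + 96) + (10816 - 53392) = 3294/5 - 42576 = -209586/5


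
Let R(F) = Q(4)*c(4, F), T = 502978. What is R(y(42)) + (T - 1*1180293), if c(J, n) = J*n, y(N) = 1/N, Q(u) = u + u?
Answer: -14223599/21 ≈ -6.7731e+5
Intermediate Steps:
Q(u) = 2*u
R(F) = 32*F (R(F) = (2*4)*(4*F) = 8*(4*F) = 32*F)
R(y(42)) + (T - 1*1180293) = 32/42 + (502978 - 1*1180293) = 32*(1/42) + (502978 - 1180293) = 16/21 - 677315 = -14223599/21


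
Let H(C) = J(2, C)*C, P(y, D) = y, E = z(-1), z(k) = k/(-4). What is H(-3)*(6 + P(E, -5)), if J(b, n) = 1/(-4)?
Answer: 75/16 ≈ 4.6875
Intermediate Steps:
z(k) = -k/4 (z(k) = k*(-¼) = -k/4)
E = ¼ (E = -¼*(-1) = ¼ ≈ 0.25000)
J(b, n) = -¼
H(C) = -C/4
H(-3)*(6 + P(E, -5)) = (-¼*(-3))*(6 + ¼) = (¾)*(25/4) = 75/16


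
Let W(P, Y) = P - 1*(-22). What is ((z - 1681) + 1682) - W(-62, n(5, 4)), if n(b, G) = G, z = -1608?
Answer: -1567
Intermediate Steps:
W(P, Y) = 22 + P (W(P, Y) = P + 22 = 22 + P)
((z - 1681) + 1682) - W(-62, n(5, 4)) = ((-1608 - 1681) + 1682) - (22 - 62) = (-3289 + 1682) - 1*(-40) = -1607 + 40 = -1567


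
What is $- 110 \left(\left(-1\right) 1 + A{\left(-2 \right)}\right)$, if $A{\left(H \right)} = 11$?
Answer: $-1100$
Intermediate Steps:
$- 110 \left(\left(-1\right) 1 + A{\left(-2 \right)}\right) = - 110 \left(\left(-1\right) 1 + 11\right) = - 110 \left(-1 + 11\right) = \left(-110\right) 10 = -1100$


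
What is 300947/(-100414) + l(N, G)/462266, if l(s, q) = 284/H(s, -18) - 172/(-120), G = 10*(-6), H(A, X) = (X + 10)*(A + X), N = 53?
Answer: -7303670000747/2436943851510 ≈ -2.9971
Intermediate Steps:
H(A, X) = (10 + X)*(A + X)
G = -60
l(s, q) = 43/30 + 284/(144 - 8*s) (l(s, q) = 284/((-18)² + 10*s + 10*(-18) + s*(-18)) - 172/(-120) = 284/(324 + 10*s - 180 - 18*s) - 172*(-1/120) = 284/(144 - 8*s) + 43/30 = 43/30 + 284/(144 - 8*s))
300947/(-100414) + l(N, G)/462266 = 300947/(-100414) + ((1839 - 43*53)/(30*(18 - 1*53)))/462266 = 300947*(-1/100414) + ((1839 - 2279)/(30*(18 - 53)))*(1/462266) = -300947/100414 + ((1/30)*(-440)/(-35))*(1/462266) = -300947/100414 + ((1/30)*(-1/35)*(-440))*(1/462266) = -300947/100414 + (44/105)*(1/462266) = -300947/100414 + 22/24268965 = -7303670000747/2436943851510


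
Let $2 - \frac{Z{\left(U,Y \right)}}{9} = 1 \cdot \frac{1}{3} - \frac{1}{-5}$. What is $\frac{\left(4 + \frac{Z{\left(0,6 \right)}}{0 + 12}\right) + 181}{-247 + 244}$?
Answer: $- \frac{1861}{30} \approx -62.033$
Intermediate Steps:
$Z{\left(U,Y \right)} = \frac{66}{5}$ ($Z{\left(U,Y \right)} = 18 - 9 \left(1 \cdot \frac{1}{3} - \frac{1}{-5}\right) = 18 - 9 \left(1 \cdot \frac{1}{3} - - \frac{1}{5}\right) = 18 - 9 \left(\frac{1}{3} + \frac{1}{5}\right) = 18 - \frac{24}{5} = \frac{66}{5}$)
$\frac{\left(4 + \frac{Z{\left(0,6 \right)}}{0 + 12}\right) + 181}{-247 + 244} = \frac{\left(4 + \frac{1}{0 + 12} \cdot \frac{66}{5}\right) + 181}{-247 + 244} = \frac{\left(4 + \frac{1}{12} \cdot \frac{66}{5}\right) + 181}{-3} = \left(\left(4 + \frac{1}{12} \cdot \frac{66}{5}\right) + 181\right) \left(- \frac{1}{3}\right) = \left(\left(4 + \frac{11}{10}\right) + 181\right) \left(- \frac{1}{3}\right) = \left(\frac{51}{10} + 181\right) \left(- \frac{1}{3}\right) = \frac{1861}{10} \left(- \frac{1}{3}\right) = - \frac{1861}{30}$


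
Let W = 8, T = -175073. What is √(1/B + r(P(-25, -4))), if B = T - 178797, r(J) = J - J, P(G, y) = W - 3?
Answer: I*√353870/353870 ≈ 0.001681*I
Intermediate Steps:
P(G, y) = 5 (P(G, y) = 8 - 3 = 5)
r(J) = 0
B = -353870 (B = -175073 - 178797 = -353870)
√(1/B + r(P(-25, -4))) = √(1/(-353870) + 0) = √(-1/353870 + 0) = √(-1/353870) = I*√353870/353870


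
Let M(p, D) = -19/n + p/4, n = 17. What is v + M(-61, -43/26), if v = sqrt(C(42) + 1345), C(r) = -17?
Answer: -1113/68 + 4*sqrt(83) ≈ 20.074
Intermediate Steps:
v = 4*sqrt(83) (v = sqrt(-17 + 1345) = sqrt(1328) = 4*sqrt(83) ≈ 36.442)
M(p, D) = -19/17 + p/4
v + M(-61, -43/26) = 4*sqrt(83) + (-19/17 + (1/4)*(-61)) = 4*sqrt(83) + (-19/17 - 61/4) = 4*sqrt(83) - 1113/68 = -1113/68 + 4*sqrt(83)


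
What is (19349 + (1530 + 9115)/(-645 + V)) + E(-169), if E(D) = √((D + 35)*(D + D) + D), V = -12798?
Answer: 260097962/13443 + 13*√267 ≈ 19561.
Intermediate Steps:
E(D) = √(D + 2*D*(35 + D)) (E(D) = √((35 + D)*(2*D) + D) = √(2*D*(35 + D) + D) = √(D + 2*D*(35 + D)))
(19349 + (1530 + 9115)/(-645 + V)) + E(-169) = (19349 + (1530 + 9115)/(-645 - 12798)) + √(-169*(71 + 2*(-169))) = (19349 + 10645/(-13443)) + √(-169*(71 - 338)) = (19349 + 10645*(-1/13443)) + √(-169*(-267)) = (19349 - 10645/13443) + √45123 = 260097962/13443 + 13*√267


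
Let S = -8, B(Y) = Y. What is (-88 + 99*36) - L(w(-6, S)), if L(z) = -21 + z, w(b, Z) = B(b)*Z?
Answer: 3449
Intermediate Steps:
w(b, Z) = Z*b (w(b, Z) = b*Z = Z*b)
(-88 + 99*36) - L(w(-6, S)) = (-88 + 99*36) - (-21 - 8*(-6)) = (-88 + 3564) - (-21 + 48) = 3476 - 1*27 = 3476 - 27 = 3449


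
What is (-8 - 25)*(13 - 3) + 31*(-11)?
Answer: -671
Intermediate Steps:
(-8 - 25)*(13 - 3) + 31*(-11) = -33*10 - 341 = -330 - 341 = -671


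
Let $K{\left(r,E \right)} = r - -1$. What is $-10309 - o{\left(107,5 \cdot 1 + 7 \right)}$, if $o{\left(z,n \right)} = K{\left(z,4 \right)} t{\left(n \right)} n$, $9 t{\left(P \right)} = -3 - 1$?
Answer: $-9733$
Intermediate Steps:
$K{\left(r,E \right)} = 1 + r$ ($K{\left(r,E \right)} = r + 1 = 1 + r$)
$t{\left(P \right)} = - \frac{4}{9}$ ($t{\left(P \right)} = \frac{-3 - 1}{9} = \frac{1}{9} \left(-4\right) = - \frac{4}{9}$)
$o{\left(z,n \right)} = n \left(- \frac{4}{9} - \frac{4 z}{9}\right)$ ($o{\left(z,n \right)} = \left(1 + z\right) \left(- \frac{4}{9}\right) n = \left(- \frac{4}{9} - \frac{4 z}{9}\right) n = n \left(- \frac{4}{9} - \frac{4 z}{9}\right)$)
$-10309 - o{\left(107,5 \cdot 1 + 7 \right)} = -10309 - - \frac{4 \left(5 \cdot 1 + 7\right) \left(1 + 107\right)}{9} = -10309 - \left(- \frac{4}{9}\right) \left(5 + 7\right) 108 = -10309 - \left(- \frac{4}{9}\right) 12 \cdot 108 = -10309 - -576 = -10309 + 576 = -9733$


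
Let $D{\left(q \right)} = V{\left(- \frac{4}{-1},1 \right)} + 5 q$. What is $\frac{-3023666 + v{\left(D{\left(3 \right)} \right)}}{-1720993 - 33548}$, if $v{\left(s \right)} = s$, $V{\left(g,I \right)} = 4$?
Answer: $\frac{3023647}{1754541} \approx 1.7233$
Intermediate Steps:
$D{\left(q \right)} = 4 + 5 q$
$\frac{-3023666 + v{\left(D{\left(3 \right)} \right)}}{-1720993 - 33548} = \frac{-3023666 + \left(4 + 5 \cdot 3\right)}{-1720993 - 33548} = \frac{-3023666 + \left(4 + 15\right)}{-1754541} = \left(-3023666 + 19\right) \left(- \frac{1}{1754541}\right) = \left(-3023647\right) \left(- \frac{1}{1754541}\right) = \frac{3023647}{1754541}$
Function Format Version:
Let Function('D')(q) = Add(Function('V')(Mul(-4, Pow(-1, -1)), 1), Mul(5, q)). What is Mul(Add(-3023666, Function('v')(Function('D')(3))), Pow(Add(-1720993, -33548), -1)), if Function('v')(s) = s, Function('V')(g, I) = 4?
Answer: Rational(3023647, 1754541) ≈ 1.7233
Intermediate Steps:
Function('D')(q) = Add(4, Mul(5, q))
Mul(Add(-3023666, Function('v')(Function('D')(3))), Pow(Add(-1720993, -33548), -1)) = Mul(Add(-3023666, Add(4, Mul(5, 3))), Pow(Add(-1720993, -33548), -1)) = Mul(Add(-3023666, Add(4, 15)), Pow(-1754541, -1)) = Mul(Add(-3023666, 19), Rational(-1, 1754541)) = Mul(-3023647, Rational(-1, 1754541)) = Rational(3023647, 1754541)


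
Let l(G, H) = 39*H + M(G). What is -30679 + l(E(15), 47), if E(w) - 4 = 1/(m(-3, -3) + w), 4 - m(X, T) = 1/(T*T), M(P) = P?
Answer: -4903131/170 ≈ -28842.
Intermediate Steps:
m(X, T) = 4 - 1/T**2 (m(X, T) = 4 - 1/(T*T) = 4 - 1/(T**2) = 4 - 1/T**2)
E(w) = 4 + 1/(35/9 + w) (E(w) = 4 + 1/((4 - 1/(-3)**2) + w) = 4 + 1/((4 - 1*1/9) + w) = 4 + 1/((4 - 1/9) + w) = 4 + 1/(35/9 + w))
l(G, H) = G + 39*H (l(G, H) = 39*H + G = G + 39*H)
-30679 + l(E(15), 47) = -30679 + ((149 + 36*15)/(35 + 9*15) + 39*47) = -30679 + ((149 + 540)/(35 + 135) + 1833) = -30679 + (689/170 + 1833) = -30679 + 312299/170 = -4903131/170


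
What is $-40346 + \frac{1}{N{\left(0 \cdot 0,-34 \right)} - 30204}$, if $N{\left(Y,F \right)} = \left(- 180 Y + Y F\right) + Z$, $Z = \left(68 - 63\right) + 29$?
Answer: $- \frac{1217238821}{30170} \approx -40346.0$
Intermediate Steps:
$Z = 34$ ($Z = 5 + 29 = 34$)
$N{\left(Y,F \right)} = 34 - 180 Y + F Y$ ($N{\left(Y,F \right)} = \left(- 180 Y + Y F\right) + 34 = \left(- 180 Y + F Y\right) + 34 = 34 - 180 Y + F Y$)
$-40346 + \frac{1}{N{\left(0 \cdot 0,-34 \right)} - 30204} = -40346 + \frac{1}{\left(34 - 180 \cdot 0 \cdot 0 - 34 \cdot 0 \cdot 0\right) - 30204} = -40346 + \frac{1}{\left(34 - 0 - 0\right) - 30204} = -40346 + \frac{1}{\left(34 + 0 + 0\right) - 30204} = -40346 + \frac{1}{34 - 30204} = -40346 + \frac{1}{-30170} = -40346 - \frac{1}{30170} = - \frac{1217238821}{30170}$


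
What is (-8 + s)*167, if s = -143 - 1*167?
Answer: -53106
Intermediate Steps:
s = -310 (s = -143 - 167 = -310)
(-8 + s)*167 = (-8 - 310)*167 = -318*167 = -53106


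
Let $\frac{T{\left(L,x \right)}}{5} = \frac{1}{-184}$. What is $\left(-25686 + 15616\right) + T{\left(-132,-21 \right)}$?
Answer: $- \frac{1852885}{184} \approx -10070.0$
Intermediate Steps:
$T{\left(L,x \right)} = - \frac{5}{184}$ ($T{\left(L,x \right)} = \frac{5}{-184} = 5 \left(- \frac{1}{184}\right) = - \frac{5}{184}$)
$\left(-25686 + 15616\right) + T{\left(-132,-21 \right)} = \left(-25686 + 15616\right) - \frac{5}{184} = -10070 - \frac{5}{184} = - \frac{1852885}{184}$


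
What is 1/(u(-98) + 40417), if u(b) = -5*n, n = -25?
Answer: 1/40542 ≈ 2.4666e-5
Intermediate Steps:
u(b) = 125 (u(b) = -5*(-25) = 125)
1/(u(-98) + 40417) = 1/(125 + 40417) = 1/40542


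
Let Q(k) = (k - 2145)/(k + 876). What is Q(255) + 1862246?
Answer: 702066112/377 ≈ 1.8622e+6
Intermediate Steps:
Q(k) = (-2145 + k)/(876 + k)
Q(255) + 1862246 = (-2145 + 255)/(876 + 255) + 1862246 = -1890/1131 + 1862246 = (1/1131)*(-1890) + 1862246 = -630/377 + 1862246 = 702066112/377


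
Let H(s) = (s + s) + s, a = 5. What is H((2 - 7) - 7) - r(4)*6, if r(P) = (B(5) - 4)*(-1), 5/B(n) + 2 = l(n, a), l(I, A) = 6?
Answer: -105/2 ≈ -52.500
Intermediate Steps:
B(n) = 5/4 (B(n) = 5/(-2 + 6) = 5/4)
r(P) = 11/4 (r(P) = (5/4 - 4)*(-1) = -11/4*(-1) = 11/4)
H(s) = 3*s (H(s) = 2*s + s = 3*s)
H((2 - 7) - 7) - r(4)*6 = 3*((2 - 7) - 7) - 11*6/4 = 3*(-5 - 7) - 1*33/2 = 3*(-12) - 33/2 = -36 - 33/2 = -105/2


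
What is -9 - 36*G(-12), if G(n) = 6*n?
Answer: 2583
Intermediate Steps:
-9 - 36*G(-12) = -9 - 216*(-12) = -9 - 36*(-72) = -9 + 2592 = 2583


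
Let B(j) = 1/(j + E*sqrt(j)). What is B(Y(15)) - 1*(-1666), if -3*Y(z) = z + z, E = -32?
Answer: 1722643/1034 + 8*I*sqrt(10)/2585 ≈ 1666.0 + 0.0097865*I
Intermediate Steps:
Y(z) = -2*z/3 (Y(z) = -(z + z)/3 = -2*z/3)
B(j) = 1/(j - 32*sqrt(j))
B(Y(15)) - 1*(-1666) = 1/(-2/3*15 - 32*I*sqrt(10)) - 1*(-1666) = 1/(-10 - 32*I*sqrt(10)) + 1666 = 1666 + 1/(-10 - 32*I*sqrt(10))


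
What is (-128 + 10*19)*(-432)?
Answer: -26784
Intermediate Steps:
(-128 + 10*19)*(-432) = (-128 + 190)*(-432) = 62*(-432) = -26784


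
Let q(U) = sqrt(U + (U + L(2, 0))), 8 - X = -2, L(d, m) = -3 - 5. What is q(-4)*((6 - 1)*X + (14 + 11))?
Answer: 300*I ≈ 300.0*I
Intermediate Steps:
L(d, m) = -8
X = 10 (X = 8 - 1*(-2) = 8 + 2 = 10)
q(U) = sqrt(-8 + 2*U) (q(U) = sqrt(U + (U - 8)) = sqrt(U + (-8 + U)) = sqrt(-8 + 2*U))
q(-4)*((6 - 1)*X + (14 + 11)) = sqrt(-8 + 2*(-4))*((6 - 1)*10 + (14 + 11)) = sqrt(-8 - 8)*(5*10 + 25) = sqrt(-16)*(50 + 25) = (4*I)*75 = 300*I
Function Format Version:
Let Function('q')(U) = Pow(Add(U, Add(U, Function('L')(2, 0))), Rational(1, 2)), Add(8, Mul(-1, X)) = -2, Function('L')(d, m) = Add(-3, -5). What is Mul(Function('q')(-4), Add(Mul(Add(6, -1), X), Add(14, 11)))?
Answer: Mul(300, I) ≈ Mul(300.00, I)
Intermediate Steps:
Function('L')(d, m) = -8
X = 10 (X = Add(8, Mul(-1, -2)) = Add(8, 2) = 10)
Function('q')(U) = Pow(Add(-8, Mul(2, U)), Rational(1, 2)) (Function('q')(U) = Pow(Add(U, Add(U, -8)), Rational(1, 2)) = Pow(Add(U, Add(-8, U)), Rational(1, 2)) = Pow(Add(-8, Mul(2, U)), Rational(1, 2)))
Mul(Function('q')(-4), Add(Mul(Add(6, -1), X), Add(14, 11))) = Mul(Pow(Add(-8, Mul(2, -4)), Rational(1, 2)), Add(Mul(Add(6, -1), 10), Add(14, 11))) = Mul(Pow(Add(-8, -8), Rational(1, 2)), Add(Mul(5, 10), 25)) = Mul(Pow(-16, Rational(1, 2)), Add(50, 25)) = Mul(Mul(4, I), 75) = Mul(300, I)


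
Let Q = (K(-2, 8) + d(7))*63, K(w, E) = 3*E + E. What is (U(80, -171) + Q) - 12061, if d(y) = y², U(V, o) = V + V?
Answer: -6798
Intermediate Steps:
U(V, o) = 2*V
K(w, E) = 4*E
Q = 5103 (Q = (4*8 + 7²)*63 = (32 + 49)*63 = 81*63 = 5103)
(U(80, -171) + Q) - 12061 = (2*80 + 5103) - 12061 = (160 + 5103) - 12061 = 5263 - 12061 = -6798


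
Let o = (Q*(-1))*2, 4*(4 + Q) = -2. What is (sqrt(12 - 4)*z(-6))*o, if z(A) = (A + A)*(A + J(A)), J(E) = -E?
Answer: 0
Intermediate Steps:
Q = -9/2 (Q = -4 + (1/4)*(-2) = -4 - 1/2 = -9/2 ≈ -4.5000)
z(A) = 0 (z(A) = (A + A)*(A - A) = (2*A)*0 = 0)
o = 9 (o = -9/2*(-1)*2 = (9/2)*2 = 9)
(sqrt(12 - 4)*z(-6))*o = (sqrt(12 - 4)*0)*9 = (sqrt(8)*0)*9 = ((2*sqrt(2))*0)*9 = 0*9 = 0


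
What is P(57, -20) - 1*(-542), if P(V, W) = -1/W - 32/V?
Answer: 617297/1140 ≈ 541.49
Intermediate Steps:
P(57, -20) - 1*(-542) = (-1/(-20) - 32/57) - 1*(-542) = (-1*(-1/20) - 32*1/57) + 542 = (1/20 - 32/57) + 542 = -583/1140 + 542 = 617297/1140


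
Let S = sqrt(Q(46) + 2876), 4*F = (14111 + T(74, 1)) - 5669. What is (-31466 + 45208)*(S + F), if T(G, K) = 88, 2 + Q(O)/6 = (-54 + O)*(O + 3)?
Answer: 29304815 + 219872*sqrt(2) ≈ 2.9616e+7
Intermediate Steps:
Q(O) = -12 + 6*(-54 + O)*(3 + O) (Q(O) = -12 + 6*((-54 + O)*(O + 3)) = -12 + 6*((-54 + O)*(3 + O)) = -12 + 6*(-54 + O)*(3 + O))
F = 4265/2 (F = ((14111 + 88) - 5669)/4 = (14199 - 5669)/4 = (1/4)*8530 = 4265/2 ≈ 2132.5)
S = 16*sqrt(2) (S = sqrt((-984 - 306*46 + 6*46**2) + 2876) = sqrt((-984 - 14076 + 6*2116) + 2876) = sqrt((-984 - 14076 + 12696) + 2876) = sqrt(-2364 + 2876) = sqrt(512) = 16*sqrt(2) ≈ 22.627)
(-31466 + 45208)*(S + F) = (-31466 + 45208)*(16*sqrt(2) + 4265/2) = 13742*(4265/2 + 16*sqrt(2)) = 29304815 + 219872*sqrt(2)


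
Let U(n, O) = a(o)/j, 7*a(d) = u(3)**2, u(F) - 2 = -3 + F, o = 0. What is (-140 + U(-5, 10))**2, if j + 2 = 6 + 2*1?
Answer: 8631844/441 ≈ 19573.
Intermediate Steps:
u(F) = -1 + F (u(F) = 2 + (-3 + F) = -1 + F)
a(d) = 4/7 (a(d) = (-1 + 3)**2/7 = (1/7)*2**2 = (1/7)*4 = 4/7)
j = 6 (j = -2 + (6 + 2*1) = -2 + (6 + 2) = -2 + 8 = 6)
U(n, O) = 2/21 (U(n, O) = (4/7)/6 = (4/7)*(1/6) = 2/21)
(-140 + U(-5, 10))**2 = (-140 + 2/21)**2 = (-2938/21)**2 = 8631844/441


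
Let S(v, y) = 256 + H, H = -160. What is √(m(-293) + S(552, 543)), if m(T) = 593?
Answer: √689 ≈ 26.249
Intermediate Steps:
S(v, y) = 96 (S(v, y) = 256 - 160 = 96)
√(m(-293) + S(552, 543)) = √(593 + 96) = √689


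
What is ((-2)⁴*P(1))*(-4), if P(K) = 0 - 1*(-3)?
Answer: -192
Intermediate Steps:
P(K) = 3 (P(K) = 0 + 3 = 3)
((-2)⁴*P(1))*(-4) = ((-2)⁴*3)*(-4) = (16*3)*(-4) = 48*(-4) = -192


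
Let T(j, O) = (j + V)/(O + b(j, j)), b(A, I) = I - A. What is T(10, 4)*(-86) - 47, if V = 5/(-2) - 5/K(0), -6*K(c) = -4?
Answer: -47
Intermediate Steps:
K(c) = ⅔ (K(c) = -⅙*(-4) = ⅔)
V = -10 (V = 5/(-2) - 5/⅔ = 5*(-½) - 5*3/2 = -5/2 - 15/2 = -10)
T(j, O) = (-10 + j)/O (T(j, O) = (j - 10)/(O + (j - j)) = (-10 + j)/(O + 0) = (-10 + j)/O)
T(10, 4)*(-86) - 47 = ((-10 + 10)/4)*(-86) - 47 = ((¼)*0)*(-86) - 47 = 0*(-86) - 47 = 0 - 47 = -47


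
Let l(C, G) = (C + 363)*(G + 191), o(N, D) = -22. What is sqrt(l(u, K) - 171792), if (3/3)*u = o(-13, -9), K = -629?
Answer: 5*I*sqrt(12846) ≈ 566.7*I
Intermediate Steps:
u = -22
l(C, G) = (191 + G)*(363 + C) (l(C, G) = (363 + C)*(191 + G) = (191 + G)*(363 + C))
sqrt(l(u, K) - 171792) = sqrt((69333 + 191*(-22) + 363*(-629) - 22*(-629)) - 171792) = sqrt((69333 - 4202 - 228327 + 13838) - 171792) = sqrt(-149358 - 171792) = sqrt(-321150) = 5*I*sqrt(12846)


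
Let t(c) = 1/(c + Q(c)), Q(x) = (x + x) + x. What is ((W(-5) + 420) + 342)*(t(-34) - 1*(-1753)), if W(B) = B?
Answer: 180474099/136 ≈ 1.3270e+6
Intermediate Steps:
Q(x) = 3*x (Q(x) = 2*x + x = 3*x)
t(c) = 1/(4*c) (t(c) = 1/(c + 3*c) = 1/(4*c))
((W(-5) + 420) + 342)*(t(-34) - 1*(-1753)) = ((-5 + 420) + 342)*((¼)/(-34) - 1*(-1753)) = (415 + 342)*((¼)*(-1/34) + 1753) = 757*(-1/136 + 1753) = 757*(238407/136) = 180474099/136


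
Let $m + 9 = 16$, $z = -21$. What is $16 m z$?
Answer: $-2352$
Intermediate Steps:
$m = 7$ ($m = -9 + 16 = 7$)
$16 m z = 16 \cdot 7 \left(-21\right) = 112 \left(-21\right) = -2352$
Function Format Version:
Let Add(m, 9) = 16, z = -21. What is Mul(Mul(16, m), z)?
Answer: -2352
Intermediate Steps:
m = 7 (m = Add(-9, 16) = 7)
Mul(Mul(16, m), z) = Mul(Mul(16, 7), -21) = Mul(112, -21) = -2352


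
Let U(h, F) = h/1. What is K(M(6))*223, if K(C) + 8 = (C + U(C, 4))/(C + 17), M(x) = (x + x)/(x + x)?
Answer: -15833/9 ≈ -1759.2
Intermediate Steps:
U(h, F) = h (U(h, F) = h*1 = h)
M(x) = 1 (M(x) = (2*x)/((2*x)) = (2*x)*(1/(2*x)) = 1)
K(C) = -8 + 2*C/(17 + C) (K(C) = -8 + (C + C)/(C + 17) = -8 + (2*C)/(17 + C) = -8 + 2*C/(17 + C))
K(M(6))*223 = (2*(-68 - 3*1)/(17 + 1))*223 = (2*(-68 - 3)/18)*223 = (2*(1/18)*(-71))*223 = -71/9*223 = -15833/9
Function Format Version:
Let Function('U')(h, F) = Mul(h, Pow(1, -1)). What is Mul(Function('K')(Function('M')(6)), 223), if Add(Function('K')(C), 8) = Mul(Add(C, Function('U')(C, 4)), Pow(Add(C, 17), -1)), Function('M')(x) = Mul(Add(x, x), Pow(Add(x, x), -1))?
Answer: Rational(-15833, 9) ≈ -1759.2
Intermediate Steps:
Function('U')(h, F) = h (Function('U')(h, F) = Mul(h, 1) = h)
Function('M')(x) = 1 (Function('M')(x) = Mul(Mul(2, x), Pow(Mul(2, x), -1)) = Mul(Mul(2, x), Mul(Rational(1, 2), Pow(x, -1))) = 1)
Function('K')(C) = Add(-8, Mul(2, C, Pow(Add(17, C), -1))) (Function('K')(C) = Add(-8, Mul(Add(C, C), Pow(Add(C, 17), -1))) = Add(-8, Mul(Mul(2, C), Pow(Add(17, C), -1))) = Add(-8, Mul(2, C, Pow(Add(17, C), -1))))
Mul(Function('K')(Function('M')(6)), 223) = Mul(Mul(2, Pow(Add(17, 1), -1), Add(-68, Mul(-3, 1))), 223) = Mul(Mul(2, Pow(18, -1), Add(-68, -3)), 223) = Mul(Mul(2, Rational(1, 18), -71), 223) = Mul(Rational(-71, 9), 223) = Rational(-15833, 9)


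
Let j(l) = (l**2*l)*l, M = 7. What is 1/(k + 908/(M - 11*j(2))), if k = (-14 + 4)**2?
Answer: 169/15992 ≈ 0.010568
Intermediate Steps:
j(l) = l**4 (j(l) = l**3*l = l**4)
k = 100 (k = (-10)**2 = 100)
1/(k + 908/(M - 11*j(2))) = 1/(100 + 908/(7 - 11*2**4)) = 1/(100 + 908/(7 - 11*16)) = 1/(100 + 908/(7 - 176)) = 1/(100 + 908/(-169)) = 1/(100 + 908*(-1/169)) = 1/(100 - 908/169) = 1/(15992/169) = 169/15992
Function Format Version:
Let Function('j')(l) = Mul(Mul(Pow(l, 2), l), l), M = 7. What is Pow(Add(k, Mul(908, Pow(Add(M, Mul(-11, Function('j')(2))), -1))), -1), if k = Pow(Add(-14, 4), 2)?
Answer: Rational(169, 15992) ≈ 0.010568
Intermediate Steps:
Function('j')(l) = Pow(l, 4) (Function('j')(l) = Mul(Pow(l, 3), l) = Pow(l, 4))
k = 100 (k = Pow(-10, 2) = 100)
Pow(Add(k, Mul(908, Pow(Add(M, Mul(-11, Function('j')(2))), -1))), -1) = Pow(Add(100, Mul(908, Pow(Add(7, Mul(-11, Pow(2, 4))), -1))), -1) = Pow(Add(100, Mul(908, Pow(Add(7, Mul(-11, 16)), -1))), -1) = Pow(Add(100, Mul(908, Pow(Add(7, -176), -1))), -1) = Pow(Add(100, Mul(908, Pow(-169, -1))), -1) = Pow(Add(100, Mul(908, Rational(-1, 169))), -1) = Pow(Add(100, Rational(-908, 169)), -1) = Pow(Rational(15992, 169), -1) = Rational(169, 15992)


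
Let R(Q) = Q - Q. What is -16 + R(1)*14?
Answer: -16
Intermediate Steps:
R(Q) = 0
-16 + R(1)*14 = -16 + 0*14 = -16 + 0 = -16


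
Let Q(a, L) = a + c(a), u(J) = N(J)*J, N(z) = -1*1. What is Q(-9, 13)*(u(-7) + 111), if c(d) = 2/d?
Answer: -9794/9 ≈ -1088.2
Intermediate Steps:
N(z) = -1
u(J) = -J
Q(a, L) = a + 2/a
Q(-9, 13)*(u(-7) + 111) = (-9 + 2/(-9))*(-1*(-7) + 111) = (-9 + 2*(-⅑))*(7 + 111) = (-9 - 2/9)*118 = -83/9*118 = -9794/9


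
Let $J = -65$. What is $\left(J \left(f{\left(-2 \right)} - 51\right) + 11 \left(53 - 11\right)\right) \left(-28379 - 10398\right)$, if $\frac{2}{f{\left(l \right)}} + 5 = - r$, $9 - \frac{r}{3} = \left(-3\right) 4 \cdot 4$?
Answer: $- \frac{12891064657}{88} \approx -1.4649 \cdot 10^{8}$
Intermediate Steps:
$r = 171$ ($r = 27 - 3 \left(-3\right) 4 \cdot 4 = 27 - 3 \left(\left(-12\right) 4\right) = 27 - -144 = 27 + 144 = 171$)
$f{\left(l \right)} = - \frac{1}{88}$ ($f{\left(l \right)} = \frac{2}{-5 - 171} = \frac{2}{-176} = 2 \left(- \frac{1}{176}\right) = - \frac{1}{88}$)
$\left(J \left(f{\left(-2 \right)} - 51\right) + 11 \left(53 - 11\right)\right) \left(-28379 - 10398\right) = \left(- 65 \left(- \frac{1}{88} - 51\right) + 11 \left(53 - 11\right)\right) \left(-28379 - 10398\right) = \left(\left(-65\right) \left(- \frac{4489}{88}\right) + 11 \cdot 42\right) \left(-38777\right) = \left(\frac{291785}{88} + 462\right) \left(-38777\right) = \frac{332441}{88} \left(-38777\right) = - \frac{12891064657}{88}$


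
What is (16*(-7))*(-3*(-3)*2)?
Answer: -2016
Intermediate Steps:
(16*(-7))*(-3*(-3)*2) = -1008*2 = -112*18 = -2016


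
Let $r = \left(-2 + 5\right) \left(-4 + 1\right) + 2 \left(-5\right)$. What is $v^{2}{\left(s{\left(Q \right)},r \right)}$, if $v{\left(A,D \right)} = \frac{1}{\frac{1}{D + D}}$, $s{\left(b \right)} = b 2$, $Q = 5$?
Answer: $1444$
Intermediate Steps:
$s{\left(b \right)} = 2 b$
$r = -19$ ($r = 3 \left(-3\right) - 10 = -9 - 10 = -19$)
$v{\left(A,D \right)} = 2 D$ ($v{\left(A,D \right)} = \frac{1}{\frac{1}{2 D}} = \frac{1}{\frac{1}{2} \frac{1}{D}} = 2 D$)
$v^{2}{\left(s{\left(Q \right)},r \right)} = \left(2 \left(-19\right)\right)^{2} = \left(-38\right)^{2} = 1444$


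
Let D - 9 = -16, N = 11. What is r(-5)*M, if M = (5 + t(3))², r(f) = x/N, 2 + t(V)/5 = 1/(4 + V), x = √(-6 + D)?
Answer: 900*I*√13/539 ≈ 6.0204*I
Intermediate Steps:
D = -7 (D = 9 - 16 = -7)
x = I*√13 (x = √(-6 - 7) = √(-13) = I*√13 ≈ 3.6056*I)
t(V) = -10 + 5/(4 + V)
r(f) = I*√13/11 (r(f) = (I*√13)/11 = (I*√13)*(1/11) = I*√13/11)
M = 900/49 (M = (5 + 5*(-7 - 2*3)/(4 + 3))² = (5 + 5*(-7 - 6)/7)² = (5 + 5*(⅐)*(-13))² = (5 - 65/7)² = (-30/7)² = 900/49 ≈ 18.367)
r(-5)*M = (I*√13/11)*(900/49) = 900*I*√13/539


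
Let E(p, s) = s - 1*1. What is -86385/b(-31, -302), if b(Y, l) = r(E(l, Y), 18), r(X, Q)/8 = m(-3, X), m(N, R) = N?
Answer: 28795/8 ≈ 3599.4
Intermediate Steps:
E(p, s) = -1 + s (E(p, s) = s - 1 = -1 + s)
r(X, Q) = -24 (r(X, Q) = 8*(-3) = -24)
b(Y, l) = -24
-86385/b(-31, -302) = -86385/(-24) = -86385*(-1/24) = 28795/8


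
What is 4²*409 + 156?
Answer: 6700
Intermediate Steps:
4²*409 + 156 = 16*409 + 156 = 6544 + 156 = 6700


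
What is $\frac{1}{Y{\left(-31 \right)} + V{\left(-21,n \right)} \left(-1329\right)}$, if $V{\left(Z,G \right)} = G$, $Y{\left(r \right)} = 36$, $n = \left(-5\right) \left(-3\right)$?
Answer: $- \frac{1}{19899} \approx -5.0254 \cdot 10^{-5}$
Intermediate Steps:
$n = 15$
$\frac{1}{Y{\left(-31 \right)} + V{\left(-21,n \right)} \left(-1329\right)} = \frac{1}{36 + 15 \left(-1329\right)} = \frac{1}{36 - 19935} = \frac{1}{-19899} = - \frac{1}{19899}$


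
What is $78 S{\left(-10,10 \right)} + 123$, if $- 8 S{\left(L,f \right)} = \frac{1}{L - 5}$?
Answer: $\frac{2473}{20} \approx 123.65$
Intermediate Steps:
$S{\left(L,f \right)} = - \frac{1}{8 \left(-5 + L\right)}$ ($S{\left(L,f \right)} = - \frac{1}{8 \left(L - 5\right)} = - \frac{1}{8 \left(-5 + L\right)}$)
$78 S{\left(-10,10 \right)} + 123 = 78 \left(- \frac{1}{-40 + 8 \left(-10\right)}\right) + 123 = 78 \left(- \frac{1}{-40 - 80}\right) + 123 = 78 \left(- \frac{1}{-120}\right) + 123 = 78 \left(\left(-1\right) \left(- \frac{1}{120}\right)\right) + 123 = 78 \cdot \frac{1}{120} + 123 = \frac{13}{20} + 123 = \frac{2473}{20}$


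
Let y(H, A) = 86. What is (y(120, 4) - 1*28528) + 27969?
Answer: -473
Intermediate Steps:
(y(120, 4) - 1*28528) + 27969 = (86 - 1*28528) + 27969 = (86 - 28528) + 27969 = -28442 + 27969 = -473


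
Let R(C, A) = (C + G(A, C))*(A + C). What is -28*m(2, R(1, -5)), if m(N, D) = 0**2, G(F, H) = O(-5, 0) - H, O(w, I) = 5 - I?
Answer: 0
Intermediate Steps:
G(F, H) = 5 - H (G(F, H) = (5 - 1*0) - H = (5 + 0) - H = 5 - H)
R(C, A) = 5*A + 5*C (R(C, A) = (C + (5 - C))*(A + C) = 5*(A + C) = 5*A + 5*C)
m(N, D) = 0
-28*m(2, R(1, -5)) = -28*0 = 0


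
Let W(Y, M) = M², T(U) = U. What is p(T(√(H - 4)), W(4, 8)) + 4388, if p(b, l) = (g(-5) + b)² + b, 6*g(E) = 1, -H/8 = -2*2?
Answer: 158977/36 + 8*√7/3 ≈ 4423.1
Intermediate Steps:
H = 32 (H = -(-16)*2 = -8*(-4) = 32)
g(E) = ⅙ (g(E) = (⅙)*1 = ⅙)
p(b, l) = b + (⅙ + b)² (p(b, l) = (⅙ + b)² + b = b + (⅙ + b)²)
p(T(√(H - 4)), W(4, 8)) + 4388 = (√(32 - 4) + (1 + 6*√(32 - 4))²/36) + 4388 = (√28 + (1 + 6*√28)²/36) + 4388 = (2*√7 + (1 + 6*(2*√7))²/36) + 4388 = (2*√7 + (1 + 12*√7)²/36) + 4388 = 4388 + 2*√7 + (1 + 12*√7)²/36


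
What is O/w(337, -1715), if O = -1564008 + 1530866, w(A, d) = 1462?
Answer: -16571/731 ≈ -22.669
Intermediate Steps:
O = -33142
O/w(337, -1715) = -33142/1462 = -33142*1/1462 = -16571/731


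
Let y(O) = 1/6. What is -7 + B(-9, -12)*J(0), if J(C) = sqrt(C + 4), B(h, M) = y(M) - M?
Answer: 52/3 ≈ 17.333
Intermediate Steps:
y(O) = 1/6 (y(O) = 1*(1/6) = 1/6)
B(h, M) = 1/6 - M
J(C) = sqrt(4 + C)
-7 + B(-9, -12)*J(0) = -7 + (1/6 - 1*(-12))*sqrt(4 + 0) = -7 + (1/6 + 12)*sqrt(4) = -7 + (73/6)*2 = -7 + 73/3 = 52/3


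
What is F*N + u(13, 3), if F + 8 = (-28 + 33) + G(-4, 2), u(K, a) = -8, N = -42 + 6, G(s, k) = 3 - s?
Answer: -152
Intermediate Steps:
N = -36
F = 4 (F = -8 + ((-28 + 33) + (3 - 1*(-4))) = -8 + (5 + (3 + 4)) = -8 + (5 + 7) = -8 + 12 = 4)
F*N + u(13, 3) = 4*(-36) - 8 = -144 - 8 = -152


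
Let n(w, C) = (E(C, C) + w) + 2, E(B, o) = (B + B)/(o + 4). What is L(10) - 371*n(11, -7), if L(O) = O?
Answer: -19633/3 ≈ -6544.3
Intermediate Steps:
E(B, o) = 2*B/(4 + o) (E(B, o) = (2*B)/(4 + o) = 2*B/(4 + o))
n(w, C) = 2 + w + 2*C/(4 + C) (n(w, C) = (2*C/(4 + C) + w) + 2 = (w + 2*C/(4 + C)) + 2 = 2 + w + 2*C/(4 + C))
L(10) - 371*n(11, -7) = 10 - 371*(2*(-7) + (2 + 11)*(4 - 7))/(4 - 7) = 10 - 371*(-14 + 13*(-3))/(-3) = 10 - (-371)*(-14 - 39)/3 = 10 - (-371)*(-53)/3 = 10 - 371*53/3 = 10 - 19663/3 = -19633/3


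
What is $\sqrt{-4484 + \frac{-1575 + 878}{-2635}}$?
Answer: $\frac{i \sqrt{107721745}}{155} \approx 66.961 i$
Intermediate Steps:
$\sqrt{-4484 + \frac{-1575 + 878}{-2635}} = \sqrt{-4484 - - \frac{41}{155}} = \sqrt{-4484 + \frac{41}{155}} = \sqrt{- \frac{694979}{155}} = \frac{i \sqrt{107721745}}{155}$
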